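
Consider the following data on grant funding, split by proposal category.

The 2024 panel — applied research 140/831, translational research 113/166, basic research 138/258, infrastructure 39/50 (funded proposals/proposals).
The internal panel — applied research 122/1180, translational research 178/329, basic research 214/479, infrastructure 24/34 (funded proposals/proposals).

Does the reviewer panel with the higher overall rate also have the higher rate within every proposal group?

Applied research: the 2024 panel 140/831 = 16.8%, the internal panel 122/1180 = 10.3% → the 2024 panel
Translational research: the 2024 panel 113/166 = 68.1%, the internal panel 178/329 = 54.1% → the 2024 panel
Basic research: the 2024 panel 138/258 = 53.5%, the internal panel 214/479 = 44.7% → the 2024 panel
Infrastructure: the 2024 panel 39/50 = 78.0%, the internal panel 24/34 = 70.6% → the 2024 panel
Overall: the 2024 panel 430/1305 = 33.0%, the internal panel 538/2022 = 26.6% → the 2024 panel
The 2024 panel wins overall and in every proposal group — no reversal.

Yes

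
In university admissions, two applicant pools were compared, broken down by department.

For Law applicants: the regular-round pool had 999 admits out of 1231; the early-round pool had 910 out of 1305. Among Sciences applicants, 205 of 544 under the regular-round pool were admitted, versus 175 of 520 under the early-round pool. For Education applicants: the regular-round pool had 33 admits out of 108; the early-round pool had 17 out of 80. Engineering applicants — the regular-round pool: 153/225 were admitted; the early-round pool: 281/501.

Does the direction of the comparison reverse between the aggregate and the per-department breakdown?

No

Law: the regular-round pool 999/1231 = 81.2%, the early-round pool 910/1305 = 69.7% → the regular-round pool
Sciences: the regular-round pool 205/544 = 37.7%, the early-round pool 175/520 = 33.7% → the regular-round pool
Education: the regular-round pool 33/108 = 30.6%, the early-round pool 17/80 = 21.2% → the regular-round pool
Engineering: the regular-round pool 153/225 = 68.0%, the early-round pool 281/501 = 56.1% → the regular-round pool
Overall: the regular-round pool 1390/2108 = 65.9%, the early-round pool 1383/2406 = 57.5% → the regular-round pool
The regular-round pool wins overall and in every department group — no reversal.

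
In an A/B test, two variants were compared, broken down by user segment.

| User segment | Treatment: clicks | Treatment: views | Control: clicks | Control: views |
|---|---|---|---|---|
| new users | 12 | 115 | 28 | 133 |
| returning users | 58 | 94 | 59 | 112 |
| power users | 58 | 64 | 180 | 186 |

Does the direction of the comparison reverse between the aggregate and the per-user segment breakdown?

No

New users: Treatment 12/115 = 10.4%, Control 28/133 = 21.1% → Control
Returning users: Treatment 58/94 = 61.7%, Control 59/112 = 52.7% → Treatment
Power users: Treatment 58/64 = 90.6%, Control 180/186 = 96.8% → Control
Overall: Treatment 128/273 = 46.9%, Control 267/431 = 61.9% → Control
Neither sweeps: Treatment wins 1 of 3 groups, Control wins 2. Control wins overall but not every group — no Simpson reversal.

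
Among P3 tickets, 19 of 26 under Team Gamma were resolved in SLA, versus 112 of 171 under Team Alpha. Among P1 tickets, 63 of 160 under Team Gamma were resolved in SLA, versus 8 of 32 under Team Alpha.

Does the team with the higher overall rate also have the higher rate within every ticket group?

No

P3: Team Gamma 19/26 = 73.1%, Team Alpha 112/171 = 65.5% → Team Gamma
P1: Team Gamma 63/160 = 39.4%, Team Alpha 8/32 = 25.0% → Team Gamma
Overall: Team Gamma 82/186 = 44.1%, Team Alpha 120/203 = 59.1% → Team Alpha
Team Gamma wins each ticket group but Team Alpha wins overall — the comparison reverses. Team Gamma's tickets skew toward P1, which has a lower base rate.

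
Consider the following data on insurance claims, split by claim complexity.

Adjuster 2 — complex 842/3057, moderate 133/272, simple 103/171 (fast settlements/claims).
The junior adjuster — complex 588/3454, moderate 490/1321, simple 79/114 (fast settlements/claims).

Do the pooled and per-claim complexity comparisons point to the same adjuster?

No

Complex: Adjuster 2 842/3057 = 27.5%, the junior adjuster 588/3454 = 17.0% → Adjuster 2
Moderate: Adjuster 2 133/272 = 48.9%, the junior adjuster 490/1321 = 37.1% → Adjuster 2
Simple: Adjuster 2 103/171 = 60.2%, the junior adjuster 79/114 = 69.3% → the junior adjuster
Overall: Adjuster 2 1078/3500 = 30.8%, the junior adjuster 1157/4889 = 23.7% → Adjuster 2
Neither sweeps: Adjuster 2 wins 2 of 3 groups, the junior adjuster wins 1. Adjuster 2 wins overall but not every group — no Simpson reversal.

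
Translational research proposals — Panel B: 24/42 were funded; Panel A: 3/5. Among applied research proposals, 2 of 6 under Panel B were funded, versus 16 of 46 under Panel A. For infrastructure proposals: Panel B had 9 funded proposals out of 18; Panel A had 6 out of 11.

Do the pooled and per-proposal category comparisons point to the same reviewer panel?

Translational research: Panel B 24/42 = 57.1%, Panel A 3/5 = 60.0% → Panel A
Applied research: Panel B 2/6 = 33.3%, Panel A 16/46 = 34.8% → Panel A
Infrastructure: Panel B 9/18 = 50.0%, Panel A 6/11 = 54.5% → Panel A
Overall: Panel B 35/66 = 53.0%, Panel A 25/62 = 40.3% → Panel B
Panel A wins each proposal group but Panel B wins overall — the comparison reverses. Panel A's proposals skew toward applied research, which has a lower base rate.

No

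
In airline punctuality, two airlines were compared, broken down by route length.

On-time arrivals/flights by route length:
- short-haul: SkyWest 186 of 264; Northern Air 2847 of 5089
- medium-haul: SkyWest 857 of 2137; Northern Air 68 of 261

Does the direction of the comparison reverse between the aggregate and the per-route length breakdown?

Yes

Short-haul: SkyWest 186/264 = 70.5%, Northern Air 2847/5089 = 55.9% → SkyWest
Medium-haul: SkyWest 857/2137 = 40.1%, Northern Air 68/261 = 26.1% → SkyWest
Overall: SkyWest 1043/2401 = 43.4%, Northern Air 2915/5350 = 54.5% → Northern Air
SkyWest wins each route group but Northern Air wins overall — the comparison reverses. SkyWest's flights skew toward medium-haul, which has a lower base rate.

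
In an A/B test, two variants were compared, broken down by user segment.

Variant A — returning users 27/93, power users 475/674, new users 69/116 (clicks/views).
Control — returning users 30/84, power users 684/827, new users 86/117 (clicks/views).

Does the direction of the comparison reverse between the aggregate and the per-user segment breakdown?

Returning users: Variant A 27/93 = 29.0%, Control 30/84 = 35.7% → Control
Power users: Variant A 475/674 = 70.5%, Control 684/827 = 82.7% → Control
New users: Variant A 69/116 = 59.5%, Control 86/117 = 73.5% → Control
Overall: Variant A 571/883 = 64.7%, Control 800/1028 = 77.8% → Control
Control wins overall and in every user group — no reversal.

No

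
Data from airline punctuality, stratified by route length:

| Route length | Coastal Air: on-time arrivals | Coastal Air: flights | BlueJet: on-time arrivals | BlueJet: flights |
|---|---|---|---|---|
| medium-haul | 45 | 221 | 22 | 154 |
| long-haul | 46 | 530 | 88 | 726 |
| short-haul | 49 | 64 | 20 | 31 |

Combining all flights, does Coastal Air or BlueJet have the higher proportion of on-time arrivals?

Coastal Air

Medium-haul: Coastal Air 45/221 = 20.4%, BlueJet 22/154 = 14.3% → Coastal Air
Long-haul: Coastal Air 46/530 = 8.7%, BlueJet 88/726 = 12.1% → BlueJet
Short-haul: Coastal Air 49/64 = 76.6%, BlueJet 20/31 = 64.5% → Coastal Air
Overall: Coastal Air 140/815 = 17.2%, BlueJet 130/911 = 14.3% → Coastal Air
(Neither sweeps every route group, but Coastal Air has the higher pooled rate.)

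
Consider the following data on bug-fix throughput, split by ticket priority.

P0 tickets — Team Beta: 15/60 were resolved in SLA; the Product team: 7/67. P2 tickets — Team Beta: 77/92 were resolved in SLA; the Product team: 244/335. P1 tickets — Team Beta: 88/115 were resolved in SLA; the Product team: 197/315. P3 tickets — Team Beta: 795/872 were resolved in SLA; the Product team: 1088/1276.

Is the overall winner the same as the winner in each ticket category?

Yes

P0: Team Beta 15/60 = 25.0%, the Product team 7/67 = 10.4% → Team Beta
P2: Team Beta 77/92 = 83.7%, the Product team 244/335 = 72.8% → Team Beta
P1: Team Beta 88/115 = 76.5%, the Product team 197/315 = 62.5% → Team Beta
P3: Team Beta 795/872 = 91.2%, the Product team 1088/1276 = 85.3% → Team Beta
Overall: Team Beta 975/1139 = 85.6%, the Product team 1536/1993 = 77.1% → Team Beta
Team Beta wins overall and in every ticket group — no reversal.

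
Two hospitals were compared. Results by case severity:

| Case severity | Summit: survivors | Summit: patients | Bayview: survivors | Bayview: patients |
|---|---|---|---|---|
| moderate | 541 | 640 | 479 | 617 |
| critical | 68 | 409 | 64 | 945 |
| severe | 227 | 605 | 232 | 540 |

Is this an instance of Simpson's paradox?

No

Moderate: Summit 541/640 = 84.5%, Bayview 479/617 = 77.6% → Summit
Critical: Summit 68/409 = 16.6%, Bayview 64/945 = 6.8% → Summit
Severe: Summit 227/605 = 37.5%, Bayview 232/540 = 43.0% → Bayview
Overall: Summit 836/1654 = 50.5%, Bayview 775/2102 = 36.9% → Summit
Neither sweeps: Summit wins 2 of 3 groups, Bayview wins 1. Summit wins overall but not every group — no Simpson reversal.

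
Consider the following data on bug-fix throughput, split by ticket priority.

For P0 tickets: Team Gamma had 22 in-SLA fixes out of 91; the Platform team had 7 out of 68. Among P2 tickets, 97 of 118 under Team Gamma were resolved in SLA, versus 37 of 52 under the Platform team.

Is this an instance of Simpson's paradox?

No

P0: Team Gamma 22/91 = 24.2%, the Platform team 7/68 = 10.3% → Team Gamma
P2: Team Gamma 97/118 = 82.2%, the Platform team 37/52 = 71.2% → Team Gamma
Overall: Team Gamma 119/209 = 56.9%, the Platform team 44/120 = 36.7% → Team Gamma
Team Gamma wins overall and in every ticket group — no reversal.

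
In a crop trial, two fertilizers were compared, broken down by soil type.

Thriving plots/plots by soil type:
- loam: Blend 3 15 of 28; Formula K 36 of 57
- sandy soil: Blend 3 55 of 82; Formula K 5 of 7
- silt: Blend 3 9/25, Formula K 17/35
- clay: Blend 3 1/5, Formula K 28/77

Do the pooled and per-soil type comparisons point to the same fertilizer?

No

Loam: Blend 3 15/28 = 53.6%, Formula K 36/57 = 63.2% → Formula K
Sandy soil: Blend 3 55/82 = 67.1%, Formula K 5/7 = 71.4% → Formula K
Silt: Blend 3 9/25 = 36.0%, Formula K 17/35 = 48.6% → Formula K
Clay: Blend 3 1/5 = 20.0%, Formula K 28/77 = 36.4% → Formula K
Overall: Blend 3 80/140 = 57.1%, Formula K 86/176 = 48.9% → Blend 3
Formula K wins each soil group but Blend 3 wins overall — the comparison reverses. Formula K's plots skew toward clay, which has a lower base rate.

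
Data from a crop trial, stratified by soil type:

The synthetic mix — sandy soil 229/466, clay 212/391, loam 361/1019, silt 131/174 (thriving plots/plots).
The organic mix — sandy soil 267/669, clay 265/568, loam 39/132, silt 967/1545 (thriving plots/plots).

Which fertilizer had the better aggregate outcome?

the organic mix

Sandy soil: the synthetic mix 229/466 = 49.1%, the organic mix 267/669 = 39.9% → the synthetic mix
Clay: the synthetic mix 212/391 = 54.2%, the organic mix 265/568 = 46.7% → the synthetic mix
Loam: the synthetic mix 361/1019 = 35.4%, the organic mix 39/132 = 29.5% → the synthetic mix
Silt: the synthetic mix 131/174 = 75.3%, the organic mix 967/1545 = 62.6% → the synthetic mix
Overall: the synthetic mix 933/2050 = 45.5%, the organic mix 1538/2914 = 52.8% → the organic mix
(The synthetic mix wins every soil group but the organic mix wins overall — the synthetic mix's plots skew toward the low-rate loam group.)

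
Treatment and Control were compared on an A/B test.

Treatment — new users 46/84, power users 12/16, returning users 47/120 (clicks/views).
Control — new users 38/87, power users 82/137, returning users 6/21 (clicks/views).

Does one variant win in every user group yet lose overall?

New users: Treatment 46/84 = 54.8%, Control 38/87 = 43.7% → Treatment
Power users: Treatment 12/16 = 75.0%, Control 82/137 = 59.9% → Treatment
Returning users: Treatment 47/120 = 39.2%, Control 6/21 = 28.6% → Treatment
Overall: Treatment 105/220 = 47.7%, Control 126/245 = 51.4% → Control
Treatment wins each user group but Control wins overall — the comparison reverses. Treatment's views skew toward returning users, which has a lower base rate.

Yes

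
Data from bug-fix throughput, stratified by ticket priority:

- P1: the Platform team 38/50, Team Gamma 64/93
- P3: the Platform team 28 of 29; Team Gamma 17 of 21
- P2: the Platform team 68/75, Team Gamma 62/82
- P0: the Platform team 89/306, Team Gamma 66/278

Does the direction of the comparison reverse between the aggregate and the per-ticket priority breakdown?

P1: the Platform team 38/50 = 76.0%, Team Gamma 64/93 = 68.8% → the Platform team
P3: the Platform team 28/29 = 96.6%, Team Gamma 17/21 = 81.0% → the Platform team
P2: the Platform team 68/75 = 90.7%, Team Gamma 62/82 = 75.6% → the Platform team
P0: the Platform team 89/306 = 29.1%, Team Gamma 66/278 = 23.7% → the Platform team
Overall: the Platform team 223/460 = 48.5%, Team Gamma 209/474 = 44.1% → the Platform team
The Platform team wins overall and in every ticket group — no reversal.

No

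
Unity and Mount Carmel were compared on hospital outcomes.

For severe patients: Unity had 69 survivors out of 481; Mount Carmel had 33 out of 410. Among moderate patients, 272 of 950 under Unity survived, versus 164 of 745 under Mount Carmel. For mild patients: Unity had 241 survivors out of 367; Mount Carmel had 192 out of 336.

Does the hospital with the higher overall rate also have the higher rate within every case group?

Severe: Unity 69/481 = 14.3%, Mount Carmel 33/410 = 8.0% → Unity
Moderate: Unity 272/950 = 28.6%, Mount Carmel 164/745 = 22.0% → Unity
Mild: Unity 241/367 = 65.7%, Mount Carmel 192/336 = 57.1% → Unity
Overall: Unity 582/1798 = 32.4%, Mount Carmel 389/1491 = 26.1% → Unity
Unity wins overall and in every case group — no reversal.

Yes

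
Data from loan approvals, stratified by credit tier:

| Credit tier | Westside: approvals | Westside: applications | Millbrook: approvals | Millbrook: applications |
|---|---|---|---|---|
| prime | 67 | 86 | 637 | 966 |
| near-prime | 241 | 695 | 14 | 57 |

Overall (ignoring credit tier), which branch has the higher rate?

Prime: Westside 67/86 = 77.9%, Millbrook 637/966 = 65.9% → Westside
Near-prime: Westside 241/695 = 34.7%, Millbrook 14/57 = 24.6% → Westside
Overall: Westside 308/781 = 39.4%, Millbrook 651/1023 = 63.6% → Millbrook
(Westside wins every credit group but Millbrook wins overall — Westside's applications skew toward the low-rate near-prime group.)

Millbrook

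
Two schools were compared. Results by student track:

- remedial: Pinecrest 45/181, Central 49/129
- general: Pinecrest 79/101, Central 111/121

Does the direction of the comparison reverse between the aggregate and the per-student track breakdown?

No

Remedial: Pinecrest 45/181 = 24.9%, Central 49/129 = 38.0% → Central
General: Pinecrest 79/101 = 78.2%, Central 111/121 = 91.7% → Central
Overall: Pinecrest 124/282 = 44.0%, Central 160/250 = 64.0% → Central
Central wins overall and in every student group — no reversal.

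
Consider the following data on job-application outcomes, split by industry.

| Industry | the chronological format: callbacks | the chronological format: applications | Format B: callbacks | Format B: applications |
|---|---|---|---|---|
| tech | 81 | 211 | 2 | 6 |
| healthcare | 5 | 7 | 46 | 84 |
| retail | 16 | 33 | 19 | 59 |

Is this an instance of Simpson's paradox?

Tech: the chronological format 81/211 = 38.4%, Format B 2/6 = 33.3% → the chronological format
Healthcare: the chronological format 5/7 = 71.4%, Format B 46/84 = 54.8% → the chronological format
Retail: the chronological format 16/33 = 48.5%, Format B 19/59 = 32.2% → the chronological format
Overall: the chronological format 102/251 = 40.6%, Format B 67/149 = 45.0% → Format B
The chronological format wins each industry group but Format B wins overall — the comparison reverses. The chronological format's applications skew toward tech, which has a lower base rate.

Yes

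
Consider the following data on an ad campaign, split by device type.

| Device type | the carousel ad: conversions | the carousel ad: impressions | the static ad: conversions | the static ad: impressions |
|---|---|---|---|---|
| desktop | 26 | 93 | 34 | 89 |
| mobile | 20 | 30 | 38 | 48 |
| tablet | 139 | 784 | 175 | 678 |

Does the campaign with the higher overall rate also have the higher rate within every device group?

Yes

Desktop: the carousel ad 26/93 = 28.0%, the static ad 34/89 = 38.2% → the static ad
Mobile: the carousel ad 20/30 = 66.7%, the static ad 38/48 = 79.2% → the static ad
Tablet: the carousel ad 139/784 = 17.7%, the static ad 175/678 = 25.8% → the static ad
Overall: the carousel ad 185/907 = 20.4%, the static ad 247/815 = 30.3% → the static ad
The static ad wins overall and in every device group — no reversal.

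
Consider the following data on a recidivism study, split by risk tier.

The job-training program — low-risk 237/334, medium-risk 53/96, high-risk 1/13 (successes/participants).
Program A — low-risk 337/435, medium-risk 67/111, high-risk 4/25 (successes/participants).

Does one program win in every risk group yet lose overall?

No

Low-risk: the job-training program 237/334 = 71.0%, Program A 337/435 = 77.5% → Program A
Medium-risk: the job-training program 53/96 = 55.2%, Program A 67/111 = 60.4% → Program A
High-risk: the job-training program 1/13 = 7.7%, Program A 4/25 = 16.0% → Program A
Overall: the job-training program 291/443 = 65.7%, Program A 408/571 = 71.5% → Program A
Program A wins overall and in every risk group — no reversal.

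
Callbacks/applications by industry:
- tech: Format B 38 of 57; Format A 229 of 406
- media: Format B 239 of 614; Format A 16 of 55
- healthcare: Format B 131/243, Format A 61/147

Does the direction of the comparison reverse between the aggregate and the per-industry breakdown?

Yes

Tech: Format B 38/57 = 66.7%, Format A 229/406 = 56.4% → Format B
Media: Format B 239/614 = 38.9%, Format A 16/55 = 29.1% → Format B
Healthcare: Format B 131/243 = 53.9%, Format A 61/147 = 41.5% → Format B
Overall: Format B 408/914 = 44.6%, Format A 306/608 = 50.3% → Format A
Format B wins each industry group but Format A wins overall — the comparison reverses. Format B's applications skew toward media, which has a lower base rate.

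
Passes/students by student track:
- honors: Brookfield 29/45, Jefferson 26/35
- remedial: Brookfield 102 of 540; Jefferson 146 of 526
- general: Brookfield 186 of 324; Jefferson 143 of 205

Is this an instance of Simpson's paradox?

Honors: Brookfield 29/45 = 64.4%, Jefferson 26/35 = 74.3% → Jefferson
Remedial: Brookfield 102/540 = 18.9%, Jefferson 146/526 = 27.8% → Jefferson
General: Brookfield 186/324 = 57.4%, Jefferson 143/205 = 69.8% → Jefferson
Overall: Brookfield 317/909 = 34.9%, Jefferson 315/766 = 41.1% → Jefferson
Jefferson wins overall and in every student group — no reversal.

No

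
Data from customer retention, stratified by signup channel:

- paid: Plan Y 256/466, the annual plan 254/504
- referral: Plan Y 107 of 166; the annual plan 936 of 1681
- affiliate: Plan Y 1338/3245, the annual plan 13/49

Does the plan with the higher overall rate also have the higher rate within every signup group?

Paid: Plan Y 256/466 = 54.9%, the annual plan 254/504 = 50.4% → Plan Y
Referral: Plan Y 107/166 = 64.5%, the annual plan 936/1681 = 55.7% → Plan Y
Affiliate: Plan Y 1338/3245 = 41.2%, the annual plan 13/49 = 26.5% → Plan Y
Overall: Plan Y 1701/3877 = 43.9%, the annual plan 1203/2234 = 53.8% → the annual plan
Plan Y wins each signup group but the annual plan wins overall — the comparison reverses. Plan Y's customers skew toward affiliate, which has a lower base rate.

No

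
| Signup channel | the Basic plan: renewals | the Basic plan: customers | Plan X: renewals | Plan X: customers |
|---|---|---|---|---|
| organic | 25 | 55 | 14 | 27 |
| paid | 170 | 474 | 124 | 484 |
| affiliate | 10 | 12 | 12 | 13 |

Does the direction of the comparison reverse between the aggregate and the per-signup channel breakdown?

Organic: the Basic plan 25/55 = 45.5%, Plan X 14/27 = 51.9% → Plan X
Paid: the Basic plan 170/474 = 35.9%, Plan X 124/484 = 25.6% → the Basic plan
Affiliate: the Basic plan 10/12 = 83.3%, Plan X 12/13 = 92.3% → Plan X
Overall: the Basic plan 205/541 = 37.9%, Plan X 150/524 = 28.6% → the Basic plan
Neither sweeps: the Basic plan wins 1 of 3 groups, Plan X wins 2. The Basic plan wins overall but not every group — no Simpson reversal.

No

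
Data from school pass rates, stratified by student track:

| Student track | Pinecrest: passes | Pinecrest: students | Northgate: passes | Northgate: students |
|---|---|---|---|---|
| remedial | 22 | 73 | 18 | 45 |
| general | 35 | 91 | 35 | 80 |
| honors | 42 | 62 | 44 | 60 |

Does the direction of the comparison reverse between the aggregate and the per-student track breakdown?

No

Remedial: Pinecrest 22/73 = 30.1%, Northgate 18/45 = 40.0% → Northgate
General: Pinecrest 35/91 = 38.5%, Northgate 35/80 = 43.8% → Northgate
Honors: Pinecrest 42/62 = 67.7%, Northgate 44/60 = 73.3% → Northgate
Overall: Pinecrest 99/226 = 43.8%, Northgate 97/185 = 52.4% → Northgate
Northgate wins overall and in every student group — no reversal.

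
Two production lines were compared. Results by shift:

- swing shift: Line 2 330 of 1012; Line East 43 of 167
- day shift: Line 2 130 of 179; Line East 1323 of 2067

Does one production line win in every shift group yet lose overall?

Swing shift: Line 2 330/1012 = 32.6%, Line East 43/167 = 25.7% → Line 2
Day shift: Line 2 130/179 = 72.6%, Line East 1323/2067 = 64.0% → Line 2
Overall: Line 2 460/1191 = 38.6%, Line East 1366/2234 = 61.1% → Line East
Line 2 wins each shift group but Line East wins overall — the comparison reverses. Line 2's units skew toward swing shift, which has a lower base rate.

Yes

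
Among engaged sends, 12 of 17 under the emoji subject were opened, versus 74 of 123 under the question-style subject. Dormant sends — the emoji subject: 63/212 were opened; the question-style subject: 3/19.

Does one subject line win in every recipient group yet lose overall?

Yes

Engaged: the emoji subject 12/17 = 70.6%, the question-style subject 74/123 = 60.2% → the emoji subject
Dormant: the emoji subject 63/212 = 29.7%, the question-style subject 3/19 = 15.8% → the emoji subject
Overall: the emoji subject 75/229 = 32.8%, the question-style subject 77/142 = 54.2% → the question-style subject
The emoji subject wins each recipient group but the question-style subject wins overall — the comparison reverses. The emoji subject's sends skew toward dormant, which has a lower base rate.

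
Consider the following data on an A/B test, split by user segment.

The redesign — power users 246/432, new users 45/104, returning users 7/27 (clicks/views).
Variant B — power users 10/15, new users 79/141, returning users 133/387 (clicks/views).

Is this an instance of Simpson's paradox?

Power users: the redesign 246/432 = 56.9%, Variant B 10/15 = 66.7% → Variant B
New users: the redesign 45/104 = 43.3%, Variant B 79/141 = 56.0% → Variant B
Returning users: the redesign 7/27 = 25.9%, Variant B 133/387 = 34.4% → Variant B
Overall: the redesign 298/563 = 52.9%, Variant B 222/543 = 40.9% → the redesign
Variant B wins each user group but the redesign wins overall — the comparison reverses. Variant B's views skew toward returning users, which has a lower base rate.

Yes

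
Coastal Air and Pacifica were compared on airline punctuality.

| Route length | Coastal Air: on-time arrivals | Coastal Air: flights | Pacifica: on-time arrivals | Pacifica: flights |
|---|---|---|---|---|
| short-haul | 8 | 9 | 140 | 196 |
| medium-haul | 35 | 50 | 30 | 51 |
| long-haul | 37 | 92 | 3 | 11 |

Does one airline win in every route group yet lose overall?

Short-haul: Coastal Air 8/9 = 88.9%, Pacifica 140/196 = 71.4% → Coastal Air
Medium-haul: Coastal Air 35/50 = 70.0%, Pacifica 30/51 = 58.8% → Coastal Air
Long-haul: Coastal Air 37/92 = 40.2%, Pacifica 3/11 = 27.3% → Coastal Air
Overall: Coastal Air 80/151 = 53.0%, Pacifica 173/258 = 67.1% → Pacifica
Coastal Air wins each route group but Pacifica wins overall — the comparison reverses. Coastal Air's flights skew toward long-haul, which has a lower base rate.

Yes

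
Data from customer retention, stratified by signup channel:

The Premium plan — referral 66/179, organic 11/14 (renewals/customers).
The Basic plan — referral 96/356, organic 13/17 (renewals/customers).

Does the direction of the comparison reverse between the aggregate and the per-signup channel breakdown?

No

Referral: the Premium plan 66/179 = 36.9%, the Basic plan 96/356 = 27.0% → the Premium plan
Organic: the Premium plan 11/14 = 78.6%, the Basic plan 13/17 = 76.5% → the Premium plan
Overall: the Premium plan 77/193 = 39.9%, the Basic plan 109/373 = 29.2% → the Premium plan
The Premium plan wins overall and in every signup group — no reversal.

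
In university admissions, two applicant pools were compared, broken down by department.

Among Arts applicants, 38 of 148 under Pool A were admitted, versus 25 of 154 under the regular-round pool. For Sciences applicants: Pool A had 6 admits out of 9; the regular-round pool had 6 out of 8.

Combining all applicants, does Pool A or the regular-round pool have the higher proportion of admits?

Arts: Pool A 38/148 = 25.7%, the regular-round pool 25/154 = 16.2% → Pool A
Sciences: Pool A 6/9 = 66.7%, the regular-round pool 6/8 = 75.0% → the regular-round pool
Overall: Pool A 44/157 = 28.0%, the regular-round pool 31/162 = 19.1% → Pool A
(Neither sweeps every department group, but Pool A has the higher pooled rate.)

Pool A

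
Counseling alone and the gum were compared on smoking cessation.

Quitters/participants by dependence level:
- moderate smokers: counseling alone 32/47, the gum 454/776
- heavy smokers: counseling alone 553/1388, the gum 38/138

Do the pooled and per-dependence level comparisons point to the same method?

Moderate smokers: counseling alone 32/47 = 68.1%, the gum 454/776 = 58.5% → counseling alone
Heavy smokers: counseling alone 553/1388 = 39.8%, the gum 38/138 = 27.5% → counseling alone
Overall: counseling alone 585/1435 = 40.8%, the gum 492/914 = 53.8% → the gum
Counseling alone wins each dependence group but the gum wins overall — the comparison reverses. Counseling alone's participants skew toward heavy smokers, which has a lower base rate.

No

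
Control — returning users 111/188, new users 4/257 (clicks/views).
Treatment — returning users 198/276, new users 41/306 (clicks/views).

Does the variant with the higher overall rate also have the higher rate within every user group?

Returning users: Control 111/188 = 59.0%, Treatment 198/276 = 71.7% → Treatment
New users: Control 4/257 = 1.6%, Treatment 41/306 = 13.4% → Treatment
Overall: Control 115/445 = 25.8%, Treatment 239/582 = 41.1% → Treatment
Treatment wins overall and in every user group — no reversal.

Yes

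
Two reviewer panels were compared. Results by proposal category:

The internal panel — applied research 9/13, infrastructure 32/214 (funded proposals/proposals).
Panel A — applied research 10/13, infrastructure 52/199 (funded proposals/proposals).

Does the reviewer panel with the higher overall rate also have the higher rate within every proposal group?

Yes

Applied research: the internal panel 9/13 = 69.2%, Panel A 10/13 = 76.9% → Panel A
Infrastructure: the internal panel 32/214 = 15.0%, Panel A 52/199 = 26.1% → Panel A
Overall: the internal panel 41/227 = 18.1%, Panel A 62/212 = 29.2% → Panel A
Panel A wins overall and in every proposal group — no reversal.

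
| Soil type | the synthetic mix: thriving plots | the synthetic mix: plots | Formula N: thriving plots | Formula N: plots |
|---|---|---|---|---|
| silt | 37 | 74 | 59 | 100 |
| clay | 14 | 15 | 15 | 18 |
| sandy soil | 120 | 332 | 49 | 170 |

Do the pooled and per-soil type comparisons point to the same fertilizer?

Silt: the synthetic mix 37/74 = 50.0%, Formula N 59/100 = 59.0% → Formula N
Clay: the synthetic mix 14/15 = 93.3%, Formula N 15/18 = 83.3% → the synthetic mix
Sandy soil: the synthetic mix 120/332 = 36.1%, Formula N 49/170 = 28.8% → the synthetic mix
Overall: the synthetic mix 171/421 = 40.6%, Formula N 123/288 = 42.7% → Formula N
Neither sweeps: the synthetic mix wins 2 of 3 groups, Formula N wins 1. Formula N wins overall but not every group — no Simpson reversal.

No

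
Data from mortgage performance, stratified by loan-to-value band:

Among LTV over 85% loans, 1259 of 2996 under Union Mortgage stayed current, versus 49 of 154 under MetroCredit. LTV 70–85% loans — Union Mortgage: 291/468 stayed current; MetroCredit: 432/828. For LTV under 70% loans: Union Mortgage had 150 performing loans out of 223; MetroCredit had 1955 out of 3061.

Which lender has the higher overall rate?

LTV over 85%: Union Mortgage 1259/2996 = 42.0%, MetroCredit 49/154 = 31.8% → Union Mortgage
LTV 70–85%: Union Mortgage 291/468 = 62.2%, MetroCredit 432/828 = 52.2% → Union Mortgage
LTV under 70%: Union Mortgage 150/223 = 67.3%, MetroCredit 1955/3061 = 63.9% → Union Mortgage
Overall: Union Mortgage 1700/3687 = 46.1%, MetroCredit 2436/4043 = 60.3% → MetroCredit
(Union Mortgage wins every loan-to-value group but MetroCredit wins overall — Union Mortgage's loans skew toward the low-rate LTV over 85% group.)

MetroCredit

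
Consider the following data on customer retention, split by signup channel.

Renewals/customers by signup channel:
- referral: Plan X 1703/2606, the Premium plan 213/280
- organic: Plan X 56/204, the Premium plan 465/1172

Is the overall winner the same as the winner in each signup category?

Referral: Plan X 1703/2606 = 65.3%, the Premium plan 213/280 = 76.1% → the Premium plan
Organic: Plan X 56/204 = 27.5%, the Premium plan 465/1172 = 39.7% → the Premium plan
Overall: Plan X 1759/2810 = 62.6%, the Premium plan 678/1452 = 46.7% → Plan X
The Premium plan wins each signup group but Plan X wins overall — the comparison reverses. The Premium plan's customers skew toward organic, which has a lower base rate.

No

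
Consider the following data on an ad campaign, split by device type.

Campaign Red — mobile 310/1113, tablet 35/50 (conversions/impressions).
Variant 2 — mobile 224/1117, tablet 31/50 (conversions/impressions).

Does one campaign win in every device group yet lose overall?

Mobile: Campaign Red 310/1113 = 27.9%, Variant 2 224/1117 = 20.1% → Campaign Red
Tablet: Campaign Red 35/50 = 70.0%, Variant 2 31/50 = 62.0% → Campaign Red
Overall: Campaign Red 345/1163 = 29.7%, Variant 2 255/1167 = 21.9% → Campaign Red
Campaign Red wins overall and in every device group — no reversal.

No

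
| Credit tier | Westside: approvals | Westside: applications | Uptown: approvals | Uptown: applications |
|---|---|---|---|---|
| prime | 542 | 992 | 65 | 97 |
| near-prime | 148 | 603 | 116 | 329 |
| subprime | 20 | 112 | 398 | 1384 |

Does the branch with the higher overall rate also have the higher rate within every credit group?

No

Prime: Westside 542/992 = 54.6%, Uptown 65/97 = 67.0% → Uptown
Near-prime: Westside 148/603 = 24.5%, Uptown 116/329 = 35.3% → Uptown
Subprime: Westside 20/112 = 17.9%, Uptown 398/1384 = 28.8% → Uptown
Overall: Westside 710/1707 = 41.6%, Uptown 579/1810 = 32.0% → Westside
Uptown wins each credit group but Westside wins overall — the comparison reverses. Uptown's applications skew toward subprime, which has a lower base rate.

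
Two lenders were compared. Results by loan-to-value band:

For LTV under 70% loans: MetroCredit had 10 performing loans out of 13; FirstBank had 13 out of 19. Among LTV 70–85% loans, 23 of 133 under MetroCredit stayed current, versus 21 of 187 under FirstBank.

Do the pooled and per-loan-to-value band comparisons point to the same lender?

LTV under 70%: MetroCredit 10/13 = 76.9%, FirstBank 13/19 = 68.4% → MetroCredit
LTV 70–85%: MetroCredit 23/133 = 17.3%, FirstBank 21/187 = 11.2% → MetroCredit
Overall: MetroCredit 33/146 = 22.6%, FirstBank 34/206 = 16.5% → MetroCredit
MetroCredit wins overall and in every loan-to-value group — no reversal.

Yes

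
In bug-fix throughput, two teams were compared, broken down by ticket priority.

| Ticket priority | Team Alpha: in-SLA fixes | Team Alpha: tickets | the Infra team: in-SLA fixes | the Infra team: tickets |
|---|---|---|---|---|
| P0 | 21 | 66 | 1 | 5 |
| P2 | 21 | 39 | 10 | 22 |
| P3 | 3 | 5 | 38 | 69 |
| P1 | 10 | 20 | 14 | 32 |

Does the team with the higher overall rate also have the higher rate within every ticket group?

P0: Team Alpha 21/66 = 31.8%, the Infra team 1/5 = 20.0% → Team Alpha
P2: Team Alpha 21/39 = 53.8%, the Infra team 10/22 = 45.5% → Team Alpha
P3: Team Alpha 3/5 = 60.0%, the Infra team 38/69 = 55.1% → Team Alpha
P1: Team Alpha 10/20 = 50.0%, the Infra team 14/32 = 43.8% → Team Alpha
Overall: Team Alpha 55/130 = 42.3%, the Infra team 63/128 = 49.2% → the Infra team
Team Alpha wins each ticket group but the Infra team wins overall — the comparison reverses. Team Alpha's tickets skew toward P0, which has a lower base rate.

No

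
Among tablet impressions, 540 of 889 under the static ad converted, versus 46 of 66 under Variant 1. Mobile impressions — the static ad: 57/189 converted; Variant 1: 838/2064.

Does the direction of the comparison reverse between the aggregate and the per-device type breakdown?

Yes

Tablet: the static ad 540/889 = 60.7%, Variant 1 46/66 = 69.7% → Variant 1
Mobile: the static ad 57/189 = 30.2%, Variant 1 838/2064 = 40.6% → Variant 1
Overall: the static ad 597/1078 = 55.4%, Variant 1 884/2130 = 41.5% → the static ad
Variant 1 wins each device group but the static ad wins overall — the comparison reverses. Variant 1's impressions skew toward mobile, which has a lower base rate.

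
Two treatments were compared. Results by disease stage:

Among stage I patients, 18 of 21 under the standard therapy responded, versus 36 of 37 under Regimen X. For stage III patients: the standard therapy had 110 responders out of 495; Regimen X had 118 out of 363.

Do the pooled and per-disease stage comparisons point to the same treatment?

Yes

Stage I: the standard therapy 18/21 = 85.7%, Regimen X 36/37 = 97.3% → Regimen X
Stage III: the standard therapy 110/495 = 22.2%, Regimen X 118/363 = 32.5% → Regimen X
Overall: the standard therapy 128/516 = 24.8%, Regimen X 154/400 = 38.5% → Regimen X
Regimen X wins overall and in every disease group — no reversal.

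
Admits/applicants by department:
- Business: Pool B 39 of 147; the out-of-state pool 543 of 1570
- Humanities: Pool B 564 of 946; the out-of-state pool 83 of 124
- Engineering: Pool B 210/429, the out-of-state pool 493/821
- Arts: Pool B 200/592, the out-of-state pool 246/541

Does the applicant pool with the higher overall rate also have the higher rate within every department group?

Business: Pool B 39/147 = 26.5%, the out-of-state pool 543/1570 = 34.6% → the out-of-state pool
Humanities: Pool B 564/946 = 59.6%, the out-of-state pool 83/124 = 66.9% → the out-of-state pool
Engineering: Pool B 210/429 = 49.0%, the out-of-state pool 493/821 = 60.0% → the out-of-state pool
Arts: Pool B 200/592 = 33.8%, the out-of-state pool 246/541 = 45.5% → the out-of-state pool
Overall: Pool B 1013/2114 = 47.9%, the out-of-state pool 1365/3056 = 44.7% → Pool B
The out-of-state pool wins each department group but Pool B wins overall — the comparison reverses. The out-of-state pool's applicants skew toward Business, which has a lower base rate.

No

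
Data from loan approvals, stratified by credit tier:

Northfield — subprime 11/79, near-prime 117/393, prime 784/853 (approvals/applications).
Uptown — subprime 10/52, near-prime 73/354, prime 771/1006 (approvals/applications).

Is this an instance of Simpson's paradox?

No

Subprime: Northfield 11/79 = 13.9%, Uptown 10/52 = 19.2% → Uptown
Near-prime: Northfield 117/393 = 29.8%, Uptown 73/354 = 20.6% → Northfield
Prime: Northfield 784/853 = 91.9%, Uptown 771/1006 = 76.6% → Northfield
Overall: Northfield 912/1325 = 68.8%, Uptown 854/1412 = 60.5% → Northfield
Neither sweeps: Northfield wins 2 of 3 groups, Uptown wins 1. Northfield wins overall but not every group — no Simpson reversal.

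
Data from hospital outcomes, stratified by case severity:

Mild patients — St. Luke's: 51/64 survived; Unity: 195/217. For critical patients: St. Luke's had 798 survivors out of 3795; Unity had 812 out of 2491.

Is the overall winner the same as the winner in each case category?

Yes

Mild: St. Luke's 51/64 = 79.7%, Unity 195/217 = 89.9% → Unity
Critical: St. Luke's 798/3795 = 21.0%, Unity 812/2491 = 32.6% → Unity
Overall: St. Luke's 849/3859 = 22.0%, Unity 1007/2708 = 37.2% → Unity
Unity wins overall and in every case group — no reversal.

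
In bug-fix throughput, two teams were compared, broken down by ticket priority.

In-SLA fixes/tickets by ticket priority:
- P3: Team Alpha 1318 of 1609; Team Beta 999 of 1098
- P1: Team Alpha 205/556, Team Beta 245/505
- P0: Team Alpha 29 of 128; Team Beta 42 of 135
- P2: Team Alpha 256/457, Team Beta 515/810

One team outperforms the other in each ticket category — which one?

Team Beta

P3: Team Alpha 1318/1609 = 81.9%, Team Beta 999/1098 = 91.0% → Team Beta
P1: Team Alpha 205/556 = 36.9%, Team Beta 245/505 = 48.5% → Team Beta
P0: Team Alpha 29/128 = 22.7%, Team Beta 42/135 = 31.1% → Team Beta
P2: Team Alpha 256/457 = 56.0%, Team Beta 515/810 = 63.6% → Team Beta
Team Beta has the higher rate in all 4 groups.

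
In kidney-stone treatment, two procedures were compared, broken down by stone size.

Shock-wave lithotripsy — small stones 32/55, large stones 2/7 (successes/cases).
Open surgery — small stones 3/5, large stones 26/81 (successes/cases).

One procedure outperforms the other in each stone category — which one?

open surgery

Small stones: shock-wave lithotripsy 32/55 = 58.2%, open surgery 3/5 = 60.0% → open surgery
Large stones: shock-wave lithotripsy 2/7 = 28.6%, open surgery 26/81 = 32.1% → open surgery
Open surgery has the higher rate in both groups.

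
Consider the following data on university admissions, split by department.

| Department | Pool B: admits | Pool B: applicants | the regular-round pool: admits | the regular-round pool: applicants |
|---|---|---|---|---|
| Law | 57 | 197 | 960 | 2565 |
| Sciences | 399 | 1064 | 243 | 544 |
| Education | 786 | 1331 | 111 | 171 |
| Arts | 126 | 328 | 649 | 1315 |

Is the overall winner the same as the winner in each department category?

Law: Pool B 57/197 = 28.9%, the regular-round pool 960/2565 = 37.4% → the regular-round pool
Sciences: Pool B 399/1064 = 37.5%, the regular-round pool 243/544 = 44.7% → the regular-round pool
Education: Pool B 786/1331 = 59.1%, the regular-round pool 111/171 = 64.9% → the regular-round pool
Arts: Pool B 126/328 = 38.4%, the regular-round pool 649/1315 = 49.4% → the regular-round pool
Overall: Pool B 1368/2920 = 46.8%, the regular-round pool 1963/4595 = 42.7% → Pool B
The regular-round pool wins each department group but Pool B wins overall — the comparison reverses. The regular-round pool's applicants skew toward Law, which has a lower base rate.

No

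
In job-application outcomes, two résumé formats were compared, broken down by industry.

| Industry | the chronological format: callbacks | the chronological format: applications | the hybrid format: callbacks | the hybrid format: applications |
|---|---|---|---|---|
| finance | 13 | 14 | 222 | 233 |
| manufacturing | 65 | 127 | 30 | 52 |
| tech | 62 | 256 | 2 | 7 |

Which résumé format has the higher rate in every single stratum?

Finance: the chronological format 13/14 = 92.9%, the hybrid format 222/233 = 95.3% → the hybrid format
Manufacturing: the chronological format 65/127 = 51.2%, the hybrid format 30/52 = 57.7% → the hybrid format
Tech: the chronological format 62/256 = 24.2%, the hybrid format 2/7 = 28.6% → the hybrid format
The hybrid format has the higher rate in all 3 groups.

the hybrid format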